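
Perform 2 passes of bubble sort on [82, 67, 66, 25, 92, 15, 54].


Initial: [82, 67, 66, 25, 92, 15, 54]
Pass 1: [67, 66, 25, 82, 15, 54, 92] (5 swaps)
Pass 2: [66, 25, 67, 15, 54, 82, 92] (4 swaps)

After 2 passes: [66, 25, 67, 15, 54, 82, 92]


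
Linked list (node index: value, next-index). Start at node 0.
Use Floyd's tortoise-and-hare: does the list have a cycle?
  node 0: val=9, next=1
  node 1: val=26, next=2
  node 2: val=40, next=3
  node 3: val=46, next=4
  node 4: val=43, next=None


Floyd's tortoise (slow, +1) and hare (fast, +2):
  init: slow=0, fast=0
  step 1: slow=1, fast=2
  step 2: slow=2, fast=4
  step 3: fast -> None, no cycle

Cycle: no


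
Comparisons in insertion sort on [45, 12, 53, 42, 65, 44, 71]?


Algorithm: insertion sort
Input: [45, 12, 53, 42, 65, 44, 71]
Sorted: [12, 42, 44, 45, 53, 65, 71]

11


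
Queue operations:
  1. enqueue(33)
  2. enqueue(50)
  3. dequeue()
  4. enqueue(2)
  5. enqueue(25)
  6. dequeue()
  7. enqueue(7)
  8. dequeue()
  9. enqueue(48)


enqueue(33) -> [33]
enqueue(50) -> [33, 50]
dequeue()->33, [50]
enqueue(2) -> [50, 2]
enqueue(25) -> [50, 2, 25]
dequeue()->50, [2, 25]
enqueue(7) -> [2, 25, 7]
dequeue()->2, [25, 7]
enqueue(48) -> [25, 7, 48]

Final queue: [25, 7, 48]


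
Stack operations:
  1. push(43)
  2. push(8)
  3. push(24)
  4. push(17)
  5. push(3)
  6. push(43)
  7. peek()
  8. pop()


push(43) -> [43]
push(8) -> [43, 8]
push(24) -> [43, 8, 24]
push(17) -> [43, 8, 24, 17]
push(3) -> [43, 8, 24, 17, 3]
push(43) -> [43, 8, 24, 17, 3, 43]
peek()->43
pop()->43, [43, 8, 24, 17, 3]

Final stack: [43, 8, 24, 17, 3]


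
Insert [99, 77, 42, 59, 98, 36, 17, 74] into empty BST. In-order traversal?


Insert 99: root
Insert 77: L from 99
Insert 42: L from 99 -> L from 77
Insert 59: L from 99 -> L from 77 -> R from 42
Insert 98: L from 99 -> R from 77
Insert 36: L from 99 -> L from 77 -> L from 42
Insert 17: L from 99 -> L from 77 -> L from 42 -> L from 36
Insert 74: L from 99 -> L from 77 -> R from 42 -> R from 59

In-order: [17, 36, 42, 59, 74, 77, 98, 99]


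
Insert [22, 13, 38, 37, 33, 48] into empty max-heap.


Insert 22: [22]
Insert 13: [22, 13]
Insert 38: [38, 13, 22]
Insert 37: [38, 37, 22, 13]
Insert 33: [38, 37, 22, 13, 33]
Insert 48: [48, 37, 38, 13, 33, 22]

Final heap: [48, 37, 38, 13, 33, 22]


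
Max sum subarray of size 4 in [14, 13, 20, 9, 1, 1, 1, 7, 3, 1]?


[0:4]: 56
[1:5]: 43
[2:6]: 31
[3:7]: 12
[4:8]: 10
[5:9]: 12
[6:10]: 12

Max: 56 at [0:4]


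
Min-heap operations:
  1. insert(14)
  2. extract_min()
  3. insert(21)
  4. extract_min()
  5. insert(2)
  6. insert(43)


insert(14) -> [14]
extract_min()->14, []
insert(21) -> [21]
extract_min()->21, []
insert(2) -> [2]
insert(43) -> [2, 43]

Final heap: [2, 43]


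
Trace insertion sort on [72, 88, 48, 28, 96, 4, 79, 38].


Initial: [72, 88, 48, 28, 96, 4, 79, 38]
Insert 88: [72, 88, 48, 28, 96, 4, 79, 38]
Insert 48: [48, 72, 88, 28, 96, 4, 79, 38]
Insert 28: [28, 48, 72, 88, 96, 4, 79, 38]
Insert 96: [28, 48, 72, 88, 96, 4, 79, 38]
Insert 4: [4, 28, 48, 72, 88, 96, 79, 38]
Insert 79: [4, 28, 48, 72, 79, 88, 96, 38]
Insert 38: [4, 28, 38, 48, 72, 79, 88, 96]

Sorted: [4, 28, 38, 48, 72, 79, 88, 96]


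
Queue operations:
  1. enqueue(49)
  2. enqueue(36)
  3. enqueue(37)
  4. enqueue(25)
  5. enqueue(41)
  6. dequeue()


enqueue(49) -> [49]
enqueue(36) -> [49, 36]
enqueue(37) -> [49, 36, 37]
enqueue(25) -> [49, 36, 37, 25]
enqueue(41) -> [49, 36, 37, 25, 41]
dequeue()->49, [36, 37, 25, 41]

Final queue: [36, 37, 25, 41]


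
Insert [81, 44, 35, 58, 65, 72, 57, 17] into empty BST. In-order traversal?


Insert 81: root
Insert 44: L from 81
Insert 35: L from 81 -> L from 44
Insert 58: L from 81 -> R from 44
Insert 65: L from 81 -> R from 44 -> R from 58
Insert 72: L from 81 -> R from 44 -> R from 58 -> R from 65
Insert 57: L from 81 -> R from 44 -> L from 58
Insert 17: L from 81 -> L from 44 -> L from 35

In-order: [17, 35, 44, 57, 58, 65, 72, 81]


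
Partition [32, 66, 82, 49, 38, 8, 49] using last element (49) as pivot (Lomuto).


Pivot: 49
  32 <= 49: advance i (no swap)
  49 <= 49: swap -> [32, 49, 82, 66, 38, 8, 49]
  38 <= 49: swap -> [32, 49, 38, 66, 82, 8, 49]
  8 <= 49: swap -> [32, 49, 38, 8, 82, 66, 49]
Place pivot at 4: [32, 49, 38, 8, 49, 66, 82]

Partitioned: [32, 49, 38, 8, 49, 66, 82]


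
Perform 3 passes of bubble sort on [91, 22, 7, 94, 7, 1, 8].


Initial: [91, 22, 7, 94, 7, 1, 8]
Pass 1: [22, 7, 91, 7, 1, 8, 94] (5 swaps)
Pass 2: [7, 22, 7, 1, 8, 91, 94] (4 swaps)
Pass 3: [7, 7, 1, 8, 22, 91, 94] (3 swaps)

After 3 passes: [7, 7, 1, 8, 22, 91, 94]


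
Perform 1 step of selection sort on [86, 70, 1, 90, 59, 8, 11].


Initial: [86, 70, 1, 90, 59, 8, 11]
Step 1: min=1 at 2
  Swap: [1, 70, 86, 90, 59, 8, 11]

After 1 step: [1, 70, 86, 90, 59, 8, 11]


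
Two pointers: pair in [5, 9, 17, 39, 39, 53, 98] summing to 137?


lo=0(5)+hi=6(98)=103
lo=1(9)+hi=6(98)=107
lo=2(17)+hi=6(98)=115
lo=3(39)+hi=6(98)=137

Yes: 39+98=137


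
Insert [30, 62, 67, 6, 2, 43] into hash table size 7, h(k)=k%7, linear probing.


Insert 30: h=2 -> slot 2
Insert 62: h=6 -> slot 6
Insert 67: h=4 -> slot 4
Insert 6: h=6, 1 probes -> slot 0
Insert 2: h=2, 1 probes -> slot 3
Insert 43: h=1 -> slot 1

Table: [6, 43, 30, 2, 67, None, 62]


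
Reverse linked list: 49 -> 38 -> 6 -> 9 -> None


Step 1: curr=49, set curr.next=prev(None) | reversed so far: 49
Step 2: curr=38, set curr.next=prev(49) | reversed so far: 38 -> 49
Step 3: curr=6, set curr.next=prev(38) | reversed so far: 6 -> 38 -> 49
Step 4: curr=9, set curr.next=prev(6) | reversed so far: 9 -> 6 -> 38 -> 49

9 -> 6 -> 38 -> 49 -> None


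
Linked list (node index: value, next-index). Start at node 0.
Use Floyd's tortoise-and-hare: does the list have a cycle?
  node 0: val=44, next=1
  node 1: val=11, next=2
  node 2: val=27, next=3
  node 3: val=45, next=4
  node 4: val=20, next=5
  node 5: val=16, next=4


Floyd's tortoise (slow, +1) and hare (fast, +2):
  init: slow=0, fast=0
  step 1: slow=1, fast=2
  step 2: slow=2, fast=4
  step 3: slow=3, fast=4
  step 4: slow=4, fast=4
  slow == fast at node 4: cycle detected

Cycle: yes


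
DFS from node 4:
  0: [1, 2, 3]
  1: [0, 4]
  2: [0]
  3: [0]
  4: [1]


Visit 4, push [1]
Visit 1, push [0]
Visit 0, push [3, 2]
Visit 2, push []
Visit 3, push []

DFS order: [4, 1, 0, 2, 3]


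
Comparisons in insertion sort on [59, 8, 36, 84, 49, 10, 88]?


Algorithm: insertion sort
Input: [59, 8, 36, 84, 49, 10, 88]
Sorted: [8, 10, 36, 49, 59, 84, 88]

13


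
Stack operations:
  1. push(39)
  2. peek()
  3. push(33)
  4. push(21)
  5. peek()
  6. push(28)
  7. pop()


push(39) -> [39]
peek()->39
push(33) -> [39, 33]
push(21) -> [39, 33, 21]
peek()->21
push(28) -> [39, 33, 21, 28]
pop()->28, [39, 33, 21]

Final stack: [39, 33, 21]


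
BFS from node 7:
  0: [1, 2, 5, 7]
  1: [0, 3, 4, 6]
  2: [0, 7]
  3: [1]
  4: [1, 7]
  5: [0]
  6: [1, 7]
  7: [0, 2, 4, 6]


Visit 7, enqueue [0, 2, 4, 6]
Visit 0, enqueue [1, 5]
Visit 2, enqueue []
Visit 4, enqueue []
Visit 6, enqueue []
Visit 1, enqueue [3]
Visit 5, enqueue []
Visit 3, enqueue []

BFS order: [7, 0, 2, 4, 6, 1, 5, 3]


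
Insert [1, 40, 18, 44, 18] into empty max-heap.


Insert 1: [1]
Insert 40: [40, 1]
Insert 18: [40, 1, 18]
Insert 44: [44, 40, 18, 1]
Insert 18: [44, 40, 18, 1, 18]

Final heap: [44, 40, 18, 1, 18]


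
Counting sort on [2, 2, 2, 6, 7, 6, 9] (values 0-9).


Input: [2, 2, 2, 6, 7, 6, 9]
Counts: [0, 0, 3, 0, 0, 0, 2, 1, 0, 1]

Sorted: [2, 2, 2, 6, 6, 7, 9]


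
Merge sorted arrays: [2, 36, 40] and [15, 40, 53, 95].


Take 2 from A
Take 15 from B
Take 36 from A
Take 40 from A

Merged: [2, 15, 36, 40, 40, 53, 95]


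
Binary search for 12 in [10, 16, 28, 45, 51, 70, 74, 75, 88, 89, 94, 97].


Step 1: lo=0, hi=11, mid=5, val=70
Step 2: lo=0, hi=4, mid=2, val=28
Step 3: lo=0, hi=1, mid=0, val=10
Step 4: lo=1, hi=1, mid=1, val=16

Not found


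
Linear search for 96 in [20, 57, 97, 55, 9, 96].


i=0: 20!=96
i=1: 57!=96
i=2: 97!=96
i=3: 55!=96
i=4: 9!=96
i=5: 96==96 found!

Found at 5, 6 comps


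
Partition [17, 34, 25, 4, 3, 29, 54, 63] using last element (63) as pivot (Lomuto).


Pivot: 63
  17 <= 63: advance i (no swap)
  34 <= 63: advance i (no swap)
  25 <= 63: advance i (no swap)
  4 <= 63: advance i (no swap)
  3 <= 63: advance i (no swap)
  29 <= 63: advance i (no swap)
  54 <= 63: advance i (no swap)
Place pivot at 7: [17, 34, 25, 4, 3, 29, 54, 63]

Partitioned: [17, 34, 25, 4, 3, 29, 54, 63]


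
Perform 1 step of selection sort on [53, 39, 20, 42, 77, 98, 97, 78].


Initial: [53, 39, 20, 42, 77, 98, 97, 78]
Step 1: min=20 at 2
  Swap: [20, 39, 53, 42, 77, 98, 97, 78]

After 1 step: [20, 39, 53, 42, 77, 98, 97, 78]


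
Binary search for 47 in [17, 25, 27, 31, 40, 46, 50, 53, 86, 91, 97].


Step 1: lo=0, hi=10, mid=5, val=46
Step 2: lo=6, hi=10, mid=8, val=86
Step 3: lo=6, hi=7, mid=6, val=50

Not found


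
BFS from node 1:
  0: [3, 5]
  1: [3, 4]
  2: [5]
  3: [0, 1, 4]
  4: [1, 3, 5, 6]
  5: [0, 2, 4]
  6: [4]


Visit 1, enqueue [3, 4]
Visit 3, enqueue [0]
Visit 4, enqueue [5, 6]
Visit 0, enqueue []
Visit 5, enqueue [2]
Visit 6, enqueue []
Visit 2, enqueue []

BFS order: [1, 3, 4, 0, 5, 6, 2]


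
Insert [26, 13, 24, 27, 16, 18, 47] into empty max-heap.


Insert 26: [26]
Insert 13: [26, 13]
Insert 24: [26, 13, 24]
Insert 27: [27, 26, 24, 13]
Insert 16: [27, 26, 24, 13, 16]
Insert 18: [27, 26, 24, 13, 16, 18]
Insert 47: [47, 26, 27, 13, 16, 18, 24]

Final heap: [47, 26, 27, 13, 16, 18, 24]


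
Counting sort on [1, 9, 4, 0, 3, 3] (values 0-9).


Input: [1, 9, 4, 0, 3, 3]
Counts: [1, 1, 0, 2, 1, 0, 0, 0, 0, 1]

Sorted: [0, 1, 3, 3, 4, 9]


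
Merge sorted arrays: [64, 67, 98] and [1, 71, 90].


Take 1 from B
Take 64 from A
Take 67 from A
Take 71 from B
Take 90 from B

Merged: [1, 64, 67, 71, 90, 98]


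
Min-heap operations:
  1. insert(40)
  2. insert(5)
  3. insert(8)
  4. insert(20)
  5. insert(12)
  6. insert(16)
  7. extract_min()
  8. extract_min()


insert(40) -> [40]
insert(5) -> [5, 40]
insert(8) -> [5, 40, 8]
insert(20) -> [5, 20, 8, 40]
insert(12) -> [5, 12, 8, 40, 20]
insert(16) -> [5, 12, 8, 40, 20, 16]
extract_min()->5, [8, 12, 16, 40, 20]
extract_min()->8, [12, 20, 16, 40]

Final heap: [12, 20, 16, 40]


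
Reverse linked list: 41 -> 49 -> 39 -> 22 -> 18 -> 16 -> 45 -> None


Step 1: curr=41, set curr.next=prev(None) | reversed so far: 41
Step 2: curr=49, set curr.next=prev(41) | reversed so far: 49 -> 41
Step 3: curr=39, set curr.next=prev(49) | reversed so far: 39 -> 49 -> 41
Step 4: curr=22, set curr.next=prev(39) | reversed so far: 22 -> 39 -> 49 -> 41
Step 5: curr=18, set curr.next=prev(22) | reversed so far: 18 -> 22 -> 39 -> 49 -> 41
Step 6: curr=16, set curr.next=prev(18) | reversed so far: 16 -> 18 -> 22 -> 39 -> 49 -> 41
Step 7: curr=45, set curr.next=prev(16) | reversed so far: 45 -> 16 -> 18 -> 22 -> 39 -> 49 -> 41

45 -> 16 -> 18 -> 22 -> 39 -> 49 -> 41 -> None


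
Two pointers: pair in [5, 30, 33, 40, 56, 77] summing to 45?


lo=0(5)+hi=5(77)=82
lo=0(5)+hi=4(56)=61
lo=0(5)+hi=3(40)=45

Yes: 5+40=45


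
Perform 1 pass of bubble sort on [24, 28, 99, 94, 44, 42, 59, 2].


Initial: [24, 28, 99, 94, 44, 42, 59, 2]
Pass 1: [24, 28, 94, 44, 42, 59, 2, 99] (5 swaps)

After 1 pass: [24, 28, 94, 44, 42, 59, 2, 99]


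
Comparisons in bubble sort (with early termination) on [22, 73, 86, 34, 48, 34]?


Algorithm: bubble sort (with early termination)
Input: [22, 73, 86, 34, 48, 34]
Sorted: [22, 34, 34, 48, 73, 86]

14


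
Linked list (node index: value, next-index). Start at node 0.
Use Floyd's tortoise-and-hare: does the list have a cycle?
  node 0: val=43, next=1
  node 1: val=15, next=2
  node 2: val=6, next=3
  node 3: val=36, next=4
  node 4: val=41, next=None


Floyd's tortoise (slow, +1) and hare (fast, +2):
  init: slow=0, fast=0
  step 1: slow=1, fast=2
  step 2: slow=2, fast=4
  step 3: fast -> None, no cycle

Cycle: no


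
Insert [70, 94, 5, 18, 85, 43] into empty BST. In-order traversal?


Insert 70: root
Insert 94: R from 70
Insert 5: L from 70
Insert 18: L from 70 -> R from 5
Insert 85: R from 70 -> L from 94
Insert 43: L from 70 -> R from 5 -> R from 18

In-order: [5, 18, 43, 70, 85, 94]


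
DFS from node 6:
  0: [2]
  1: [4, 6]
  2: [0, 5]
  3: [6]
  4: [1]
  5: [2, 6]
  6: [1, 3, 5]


Visit 6, push [5, 3, 1]
Visit 1, push [4]
Visit 4, push []
Visit 3, push []
Visit 5, push [2]
Visit 2, push [0]
Visit 0, push []

DFS order: [6, 1, 4, 3, 5, 2, 0]


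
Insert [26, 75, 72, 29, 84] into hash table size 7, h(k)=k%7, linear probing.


Insert 26: h=5 -> slot 5
Insert 75: h=5, 1 probes -> slot 6
Insert 72: h=2 -> slot 2
Insert 29: h=1 -> slot 1
Insert 84: h=0 -> slot 0

Table: [84, 29, 72, None, None, 26, 75]


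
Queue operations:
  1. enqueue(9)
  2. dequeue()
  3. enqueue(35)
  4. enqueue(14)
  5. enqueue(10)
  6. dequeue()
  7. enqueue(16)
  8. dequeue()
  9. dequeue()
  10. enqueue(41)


enqueue(9) -> [9]
dequeue()->9, []
enqueue(35) -> [35]
enqueue(14) -> [35, 14]
enqueue(10) -> [35, 14, 10]
dequeue()->35, [14, 10]
enqueue(16) -> [14, 10, 16]
dequeue()->14, [10, 16]
dequeue()->10, [16]
enqueue(41) -> [16, 41]

Final queue: [16, 41]


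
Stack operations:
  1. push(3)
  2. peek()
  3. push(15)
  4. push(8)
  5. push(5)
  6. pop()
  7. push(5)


push(3) -> [3]
peek()->3
push(15) -> [3, 15]
push(8) -> [3, 15, 8]
push(5) -> [3, 15, 8, 5]
pop()->5, [3, 15, 8]
push(5) -> [3, 15, 8, 5]

Final stack: [3, 15, 8, 5]


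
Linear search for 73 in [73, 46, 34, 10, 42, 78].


i=0: 73==73 found!

Found at 0, 1 comps


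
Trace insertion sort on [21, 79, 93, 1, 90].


Initial: [21, 79, 93, 1, 90]
Insert 79: [21, 79, 93, 1, 90]
Insert 93: [21, 79, 93, 1, 90]
Insert 1: [1, 21, 79, 93, 90]
Insert 90: [1, 21, 79, 90, 93]

Sorted: [1, 21, 79, 90, 93]


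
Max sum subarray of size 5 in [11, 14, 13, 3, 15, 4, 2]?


[0:5]: 56
[1:6]: 49
[2:7]: 37

Max: 56 at [0:5]


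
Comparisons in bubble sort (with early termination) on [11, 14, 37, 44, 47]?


Algorithm: bubble sort (with early termination)
Input: [11, 14, 37, 44, 47]
Sorted: [11, 14, 37, 44, 47]

4


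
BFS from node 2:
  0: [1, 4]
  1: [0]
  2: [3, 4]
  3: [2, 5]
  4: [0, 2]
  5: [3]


Visit 2, enqueue [3, 4]
Visit 3, enqueue [5]
Visit 4, enqueue [0]
Visit 5, enqueue []
Visit 0, enqueue [1]
Visit 1, enqueue []

BFS order: [2, 3, 4, 5, 0, 1]


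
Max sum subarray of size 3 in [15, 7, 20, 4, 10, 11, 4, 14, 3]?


[0:3]: 42
[1:4]: 31
[2:5]: 34
[3:6]: 25
[4:7]: 25
[5:8]: 29
[6:9]: 21

Max: 42 at [0:3]


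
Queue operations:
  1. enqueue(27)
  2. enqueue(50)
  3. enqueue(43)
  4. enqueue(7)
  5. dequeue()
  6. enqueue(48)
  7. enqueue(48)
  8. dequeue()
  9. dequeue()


enqueue(27) -> [27]
enqueue(50) -> [27, 50]
enqueue(43) -> [27, 50, 43]
enqueue(7) -> [27, 50, 43, 7]
dequeue()->27, [50, 43, 7]
enqueue(48) -> [50, 43, 7, 48]
enqueue(48) -> [50, 43, 7, 48, 48]
dequeue()->50, [43, 7, 48, 48]
dequeue()->43, [7, 48, 48]

Final queue: [7, 48, 48]


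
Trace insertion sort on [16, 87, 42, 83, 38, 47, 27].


Initial: [16, 87, 42, 83, 38, 47, 27]
Insert 87: [16, 87, 42, 83, 38, 47, 27]
Insert 42: [16, 42, 87, 83, 38, 47, 27]
Insert 83: [16, 42, 83, 87, 38, 47, 27]
Insert 38: [16, 38, 42, 83, 87, 47, 27]
Insert 47: [16, 38, 42, 47, 83, 87, 27]
Insert 27: [16, 27, 38, 42, 47, 83, 87]

Sorted: [16, 27, 38, 42, 47, 83, 87]


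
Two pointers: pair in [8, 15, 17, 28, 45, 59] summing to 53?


lo=0(8)+hi=5(59)=67
lo=0(8)+hi=4(45)=53

Yes: 8+45=53


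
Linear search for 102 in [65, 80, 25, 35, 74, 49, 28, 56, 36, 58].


i=0: 65!=102
i=1: 80!=102
i=2: 25!=102
i=3: 35!=102
i=4: 74!=102
i=5: 49!=102
i=6: 28!=102
i=7: 56!=102
i=8: 36!=102
i=9: 58!=102

Not found, 10 comps


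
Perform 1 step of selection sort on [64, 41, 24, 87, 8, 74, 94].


Initial: [64, 41, 24, 87, 8, 74, 94]
Step 1: min=8 at 4
  Swap: [8, 41, 24, 87, 64, 74, 94]

After 1 step: [8, 41, 24, 87, 64, 74, 94]


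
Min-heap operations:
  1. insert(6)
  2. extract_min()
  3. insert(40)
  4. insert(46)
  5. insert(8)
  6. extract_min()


insert(6) -> [6]
extract_min()->6, []
insert(40) -> [40]
insert(46) -> [40, 46]
insert(8) -> [8, 46, 40]
extract_min()->8, [40, 46]

Final heap: [40, 46]


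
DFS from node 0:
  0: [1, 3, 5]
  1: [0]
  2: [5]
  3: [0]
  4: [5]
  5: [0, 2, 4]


Visit 0, push [5, 3, 1]
Visit 1, push []
Visit 3, push []
Visit 5, push [4, 2]
Visit 2, push []
Visit 4, push []

DFS order: [0, 1, 3, 5, 2, 4]


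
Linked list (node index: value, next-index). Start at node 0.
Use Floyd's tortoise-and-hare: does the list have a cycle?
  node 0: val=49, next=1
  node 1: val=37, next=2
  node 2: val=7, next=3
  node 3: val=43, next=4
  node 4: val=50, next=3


Floyd's tortoise (slow, +1) and hare (fast, +2):
  init: slow=0, fast=0
  step 1: slow=1, fast=2
  step 2: slow=2, fast=4
  step 3: slow=3, fast=4
  step 4: slow=4, fast=4
  slow == fast at node 4: cycle detected

Cycle: yes


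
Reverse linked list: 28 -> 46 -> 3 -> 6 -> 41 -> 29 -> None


Step 1: curr=28, set curr.next=prev(None) | reversed so far: 28
Step 2: curr=46, set curr.next=prev(28) | reversed so far: 46 -> 28
Step 3: curr=3, set curr.next=prev(46) | reversed so far: 3 -> 46 -> 28
Step 4: curr=6, set curr.next=prev(3) | reversed so far: 6 -> 3 -> 46 -> 28
Step 5: curr=41, set curr.next=prev(6) | reversed so far: 41 -> 6 -> 3 -> 46 -> 28
Step 6: curr=29, set curr.next=prev(41) | reversed so far: 29 -> 41 -> 6 -> 3 -> 46 -> 28

29 -> 41 -> 6 -> 3 -> 46 -> 28 -> None


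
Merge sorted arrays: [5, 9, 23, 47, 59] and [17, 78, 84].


Take 5 from A
Take 9 from A
Take 17 from B
Take 23 from A
Take 47 from A
Take 59 from A

Merged: [5, 9, 17, 23, 47, 59, 78, 84]


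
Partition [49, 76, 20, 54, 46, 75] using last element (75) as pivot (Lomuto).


Pivot: 75
  49 <= 75: advance i (no swap)
  20 <= 75: swap -> [49, 20, 76, 54, 46, 75]
  54 <= 75: swap -> [49, 20, 54, 76, 46, 75]
  46 <= 75: swap -> [49, 20, 54, 46, 76, 75]
Place pivot at 4: [49, 20, 54, 46, 75, 76]

Partitioned: [49, 20, 54, 46, 75, 76]


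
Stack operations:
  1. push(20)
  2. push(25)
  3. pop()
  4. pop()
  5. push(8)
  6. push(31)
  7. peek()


push(20) -> [20]
push(25) -> [20, 25]
pop()->25, [20]
pop()->20, []
push(8) -> [8]
push(31) -> [8, 31]
peek()->31

Final stack: [8, 31]


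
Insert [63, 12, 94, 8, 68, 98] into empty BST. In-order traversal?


Insert 63: root
Insert 12: L from 63
Insert 94: R from 63
Insert 8: L from 63 -> L from 12
Insert 68: R from 63 -> L from 94
Insert 98: R from 63 -> R from 94

In-order: [8, 12, 63, 68, 94, 98]


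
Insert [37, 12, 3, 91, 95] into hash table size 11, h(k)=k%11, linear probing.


Insert 37: h=4 -> slot 4
Insert 12: h=1 -> slot 1
Insert 3: h=3 -> slot 3
Insert 91: h=3, 2 probes -> slot 5
Insert 95: h=7 -> slot 7

Table: [None, 12, None, 3, 37, 91, None, 95, None, None, None]


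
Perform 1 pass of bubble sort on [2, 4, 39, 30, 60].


Initial: [2, 4, 39, 30, 60]
Pass 1: [2, 4, 30, 39, 60] (1 swaps)

After 1 pass: [2, 4, 30, 39, 60]


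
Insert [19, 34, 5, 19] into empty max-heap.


Insert 19: [19]
Insert 34: [34, 19]
Insert 5: [34, 19, 5]
Insert 19: [34, 19, 5, 19]

Final heap: [34, 19, 5, 19]


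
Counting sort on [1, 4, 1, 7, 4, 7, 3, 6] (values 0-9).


Input: [1, 4, 1, 7, 4, 7, 3, 6]
Counts: [0, 2, 0, 1, 2, 0, 1, 2, 0, 0]

Sorted: [1, 1, 3, 4, 4, 6, 7, 7]


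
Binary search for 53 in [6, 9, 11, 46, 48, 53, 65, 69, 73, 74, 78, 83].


Step 1: lo=0, hi=11, mid=5, val=53

Found at index 5


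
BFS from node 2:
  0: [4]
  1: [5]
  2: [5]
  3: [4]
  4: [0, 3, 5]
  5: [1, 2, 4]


Visit 2, enqueue [5]
Visit 5, enqueue [1, 4]
Visit 1, enqueue []
Visit 4, enqueue [0, 3]
Visit 0, enqueue []
Visit 3, enqueue []

BFS order: [2, 5, 1, 4, 0, 3]


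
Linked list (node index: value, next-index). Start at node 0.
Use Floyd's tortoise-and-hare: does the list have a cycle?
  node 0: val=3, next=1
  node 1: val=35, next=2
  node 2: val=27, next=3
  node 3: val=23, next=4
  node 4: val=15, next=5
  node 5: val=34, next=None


Floyd's tortoise (slow, +1) and hare (fast, +2):
  init: slow=0, fast=0
  step 1: slow=1, fast=2
  step 2: slow=2, fast=4
  step 3: fast 4->5->None, no cycle

Cycle: no


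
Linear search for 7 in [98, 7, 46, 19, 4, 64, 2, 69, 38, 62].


i=0: 98!=7
i=1: 7==7 found!

Found at 1, 2 comps


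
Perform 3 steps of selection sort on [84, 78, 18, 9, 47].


Initial: [84, 78, 18, 9, 47]
Step 1: min=9 at 3
  Swap: [9, 78, 18, 84, 47]
Step 2: min=18 at 2
  Swap: [9, 18, 78, 84, 47]
Step 3: min=47 at 4
  Swap: [9, 18, 47, 84, 78]

After 3 steps: [9, 18, 47, 84, 78]


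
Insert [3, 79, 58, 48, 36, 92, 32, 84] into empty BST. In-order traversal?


Insert 3: root
Insert 79: R from 3
Insert 58: R from 3 -> L from 79
Insert 48: R from 3 -> L from 79 -> L from 58
Insert 36: R from 3 -> L from 79 -> L from 58 -> L from 48
Insert 92: R from 3 -> R from 79
Insert 32: R from 3 -> L from 79 -> L from 58 -> L from 48 -> L from 36
Insert 84: R from 3 -> R from 79 -> L from 92

In-order: [3, 32, 36, 48, 58, 79, 84, 92]


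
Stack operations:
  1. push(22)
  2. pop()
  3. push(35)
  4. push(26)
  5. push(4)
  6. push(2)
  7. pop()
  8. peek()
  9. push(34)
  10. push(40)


push(22) -> [22]
pop()->22, []
push(35) -> [35]
push(26) -> [35, 26]
push(4) -> [35, 26, 4]
push(2) -> [35, 26, 4, 2]
pop()->2, [35, 26, 4]
peek()->4
push(34) -> [35, 26, 4, 34]
push(40) -> [35, 26, 4, 34, 40]

Final stack: [35, 26, 4, 34, 40]


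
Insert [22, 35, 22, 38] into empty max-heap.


Insert 22: [22]
Insert 35: [35, 22]
Insert 22: [35, 22, 22]
Insert 38: [38, 35, 22, 22]

Final heap: [38, 35, 22, 22]


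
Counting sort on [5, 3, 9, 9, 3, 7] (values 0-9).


Input: [5, 3, 9, 9, 3, 7]
Counts: [0, 0, 0, 2, 0, 1, 0, 1, 0, 2]

Sorted: [3, 3, 5, 7, 9, 9]


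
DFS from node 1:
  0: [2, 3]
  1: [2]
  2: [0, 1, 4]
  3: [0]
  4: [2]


Visit 1, push [2]
Visit 2, push [4, 0]
Visit 0, push [3]
Visit 3, push []
Visit 4, push []

DFS order: [1, 2, 0, 3, 4]


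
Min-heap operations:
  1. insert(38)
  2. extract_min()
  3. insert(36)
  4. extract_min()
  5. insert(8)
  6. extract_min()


insert(38) -> [38]
extract_min()->38, []
insert(36) -> [36]
extract_min()->36, []
insert(8) -> [8]
extract_min()->8, []

Final heap: []


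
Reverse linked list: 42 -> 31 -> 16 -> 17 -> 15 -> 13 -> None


Step 1: curr=42, set curr.next=prev(None) | reversed so far: 42
Step 2: curr=31, set curr.next=prev(42) | reversed so far: 31 -> 42
Step 3: curr=16, set curr.next=prev(31) | reversed so far: 16 -> 31 -> 42
Step 4: curr=17, set curr.next=prev(16) | reversed so far: 17 -> 16 -> 31 -> 42
Step 5: curr=15, set curr.next=prev(17) | reversed so far: 15 -> 17 -> 16 -> 31 -> 42
Step 6: curr=13, set curr.next=prev(15) | reversed so far: 13 -> 15 -> 17 -> 16 -> 31 -> 42

13 -> 15 -> 17 -> 16 -> 31 -> 42 -> None


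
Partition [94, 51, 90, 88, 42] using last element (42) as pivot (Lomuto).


Pivot: 42
Place pivot at 0: [42, 51, 90, 88, 94]

Partitioned: [42, 51, 90, 88, 94]


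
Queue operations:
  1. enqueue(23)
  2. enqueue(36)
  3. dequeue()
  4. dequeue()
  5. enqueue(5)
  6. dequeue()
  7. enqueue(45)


enqueue(23) -> [23]
enqueue(36) -> [23, 36]
dequeue()->23, [36]
dequeue()->36, []
enqueue(5) -> [5]
dequeue()->5, []
enqueue(45) -> [45]

Final queue: [45]


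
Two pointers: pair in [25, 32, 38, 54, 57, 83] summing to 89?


lo=0(25)+hi=5(83)=108
lo=0(25)+hi=4(57)=82
lo=1(32)+hi=4(57)=89

Yes: 32+57=89


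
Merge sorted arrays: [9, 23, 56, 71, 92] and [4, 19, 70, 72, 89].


Take 4 from B
Take 9 from A
Take 19 from B
Take 23 from A
Take 56 from A
Take 70 from B
Take 71 from A
Take 72 from B
Take 89 from B

Merged: [4, 9, 19, 23, 56, 70, 71, 72, 89, 92]


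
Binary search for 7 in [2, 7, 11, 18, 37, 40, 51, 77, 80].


Step 1: lo=0, hi=8, mid=4, val=37
Step 2: lo=0, hi=3, mid=1, val=7

Found at index 1


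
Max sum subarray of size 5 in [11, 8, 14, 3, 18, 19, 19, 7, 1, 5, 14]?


[0:5]: 54
[1:6]: 62
[2:7]: 73
[3:8]: 66
[4:9]: 64
[5:10]: 51
[6:11]: 46

Max: 73 at [2:7]


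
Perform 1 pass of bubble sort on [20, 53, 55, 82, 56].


Initial: [20, 53, 55, 82, 56]
Pass 1: [20, 53, 55, 56, 82] (1 swaps)

After 1 pass: [20, 53, 55, 56, 82]


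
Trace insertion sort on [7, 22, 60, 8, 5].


Initial: [7, 22, 60, 8, 5]
Insert 22: [7, 22, 60, 8, 5]
Insert 60: [7, 22, 60, 8, 5]
Insert 8: [7, 8, 22, 60, 5]
Insert 5: [5, 7, 8, 22, 60]

Sorted: [5, 7, 8, 22, 60]


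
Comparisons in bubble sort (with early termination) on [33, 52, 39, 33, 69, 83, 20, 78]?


Algorithm: bubble sort (with early termination)
Input: [33, 52, 39, 33, 69, 83, 20, 78]
Sorted: [20, 33, 33, 39, 52, 69, 78, 83]

28


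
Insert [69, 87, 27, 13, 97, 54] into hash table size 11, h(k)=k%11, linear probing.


Insert 69: h=3 -> slot 3
Insert 87: h=10 -> slot 10
Insert 27: h=5 -> slot 5
Insert 13: h=2 -> slot 2
Insert 97: h=9 -> slot 9
Insert 54: h=10, 1 probes -> slot 0

Table: [54, None, 13, 69, None, 27, None, None, None, 97, 87]


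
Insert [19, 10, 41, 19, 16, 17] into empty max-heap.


Insert 19: [19]
Insert 10: [19, 10]
Insert 41: [41, 10, 19]
Insert 19: [41, 19, 19, 10]
Insert 16: [41, 19, 19, 10, 16]
Insert 17: [41, 19, 19, 10, 16, 17]

Final heap: [41, 19, 19, 10, 16, 17]


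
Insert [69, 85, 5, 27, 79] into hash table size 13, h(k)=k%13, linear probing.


Insert 69: h=4 -> slot 4
Insert 85: h=7 -> slot 7
Insert 5: h=5 -> slot 5
Insert 27: h=1 -> slot 1
Insert 79: h=1, 1 probes -> slot 2

Table: [None, 27, 79, None, 69, 5, None, 85, None, None, None, None, None]


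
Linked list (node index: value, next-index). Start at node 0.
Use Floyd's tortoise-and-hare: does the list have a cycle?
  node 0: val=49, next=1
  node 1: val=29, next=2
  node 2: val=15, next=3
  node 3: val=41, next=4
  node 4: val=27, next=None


Floyd's tortoise (slow, +1) and hare (fast, +2):
  init: slow=0, fast=0
  step 1: slow=1, fast=2
  step 2: slow=2, fast=4
  step 3: fast -> None, no cycle

Cycle: no


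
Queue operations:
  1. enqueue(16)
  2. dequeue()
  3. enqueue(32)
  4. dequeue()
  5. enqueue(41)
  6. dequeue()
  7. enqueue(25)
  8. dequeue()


enqueue(16) -> [16]
dequeue()->16, []
enqueue(32) -> [32]
dequeue()->32, []
enqueue(41) -> [41]
dequeue()->41, []
enqueue(25) -> [25]
dequeue()->25, []

Final queue: []


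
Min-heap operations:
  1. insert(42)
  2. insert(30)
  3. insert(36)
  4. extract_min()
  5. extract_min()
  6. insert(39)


insert(42) -> [42]
insert(30) -> [30, 42]
insert(36) -> [30, 42, 36]
extract_min()->30, [36, 42]
extract_min()->36, [42]
insert(39) -> [39, 42]

Final heap: [39, 42]


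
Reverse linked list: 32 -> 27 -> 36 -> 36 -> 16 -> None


Step 1: curr=32, set curr.next=prev(None) | reversed so far: 32
Step 2: curr=27, set curr.next=prev(32) | reversed so far: 27 -> 32
Step 3: curr=36, set curr.next=prev(27) | reversed so far: 36 -> 27 -> 32
Step 4: curr=36, set curr.next=prev(36) | reversed so far: 36 -> 36 -> 27 -> 32
Step 5: curr=16, set curr.next=prev(36) | reversed so far: 16 -> 36 -> 36 -> 27 -> 32

16 -> 36 -> 36 -> 27 -> 32 -> None


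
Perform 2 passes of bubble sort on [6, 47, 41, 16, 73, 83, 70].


Initial: [6, 47, 41, 16, 73, 83, 70]
Pass 1: [6, 41, 16, 47, 73, 70, 83] (3 swaps)
Pass 2: [6, 16, 41, 47, 70, 73, 83] (2 swaps)

After 2 passes: [6, 16, 41, 47, 70, 73, 83]


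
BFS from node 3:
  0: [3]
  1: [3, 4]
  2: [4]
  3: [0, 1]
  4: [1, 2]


Visit 3, enqueue [0, 1]
Visit 0, enqueue []
Visit 1, enqueue [4]
Visit 4, enqueue [2]
Visit 2, enqueue []

BFS order: [3, 0, 1, 4, 2]


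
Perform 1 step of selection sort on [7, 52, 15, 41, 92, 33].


Initial: [7, 52, 15, 41, 92, 33]
Step 1: min=7 at 0
  Swap: [7, 52, 15, 41, 92, 33]

After 1 step: [7, 52, 15, 41, 92, 33]


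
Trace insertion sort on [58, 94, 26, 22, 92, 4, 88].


Initial: [58, 94, 26, 22, 92, 4, 88]
Insert 94: [58, 94, 26, 22, 92, 4, 88]
Insert 26: [26, 58, 94, 22, 92, 4, 88]
Insert 22: [22, 26, 58, 94, 92, 4, 88]
Insert 92: [22, 26, 58, 92, 94, 4, 88]
Insert 4: [4, 22, 26, 58, 92, 94, 88]
Insert 88: [4, 22, 26, 58, 88, 92, 94]

Sorted: [4, 22, 26, 58, 88, 92, 94]


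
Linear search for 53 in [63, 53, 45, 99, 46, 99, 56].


i=0: 63!=53
i=1: 53==53 found!

Found at 1, 2 comps


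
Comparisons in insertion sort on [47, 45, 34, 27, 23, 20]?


Algorithm: insertion sort
Input: [47, 45, 34, 27, 23, 20]
Sorted: [20, 23, 27, 34, 45, 47]

15


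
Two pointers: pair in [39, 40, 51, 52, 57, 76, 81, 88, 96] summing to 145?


lo=0(39)+hi=8(96)=135
lo=1(40)+hi=8(96)=136
lo=2(51)+hi=8(96)=147
lo=2(51)+hi=7(88)=139
lo=3(52)+hi=7(88)=140
lo=4(57)+hi=7(88)=145

Yes: 57+88=145


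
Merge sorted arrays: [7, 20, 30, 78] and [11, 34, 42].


Take 7 from A
Take 11 from B
Take 20 from A
Take 30 from A
Take 34 from B
Take 42 from B

Merged: [7, 11, 20, 30, 34, 42, 78]


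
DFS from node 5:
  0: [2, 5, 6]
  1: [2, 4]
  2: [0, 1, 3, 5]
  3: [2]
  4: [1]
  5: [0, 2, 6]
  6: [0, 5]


Visit 5, push [6, 2, 0]
Visit 0, push [6, 2]
Visit 2, push [3, 1]
Visit 1, push [4]
Visit 4, push []
Visit 3, push []
Visit 6, push []

DFS order: [5, 0, 2, 1, 4, 3, 6]


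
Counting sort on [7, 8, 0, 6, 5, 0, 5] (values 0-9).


Input: [7, 8, 0, 6, 5, 0, 5]
Counts: [2, 0, 0, 0, 0, 2, 1, 1, 1, 0]

Sorted: [0, 0, 5, 5, 6, 7, 8]


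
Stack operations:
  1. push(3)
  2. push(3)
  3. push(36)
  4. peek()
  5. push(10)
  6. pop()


push(3) -> [3]
push(3) -> [3, 3]
push(36) -> [3, 3, 36]
peek()->36
push(10) -> [3, 3, 36, 10]
pop()->10, [3, 3, 36]

Final stack: [3, 3, 36]


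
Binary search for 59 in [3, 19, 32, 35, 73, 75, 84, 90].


Step 1: lo=0, hi=7, mid=3, val=35
Step 2: lo=4, hi=7, mid=5, val=75
Step 3: lo=4, hi=4, mid=4, val=73

Not found


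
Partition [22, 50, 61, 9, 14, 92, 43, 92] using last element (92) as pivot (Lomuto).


Pivot: 92
  22 <= 92: advance i (no swap)
  50 <= 92: advance i (no swap)
  61 <= 92: advance i (no swap)
  9 <= 92: advance i (no swap)
  14 <= 92: advance i (no swap)
  92 <= 92: advance i (no swap)
  43 <= 92: advance i (no swap)
Place pivot at 7: [22, 50, 61, 9, 14, 92, 43, 92]

Partitioned: [22, 50, 61, 9, 14, 92, 43, 92]


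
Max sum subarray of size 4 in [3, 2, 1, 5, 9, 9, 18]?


[0:4]: 11
[1:5]: 17
[2:6]: 24
[3:7]: 41

Max: 41 at [3:7]


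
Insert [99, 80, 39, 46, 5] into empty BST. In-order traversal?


Insert 99: root
Insert 80: L from 99
Insert 39: L from 99 -> L from 80
Insert 46: L from 99 -> L from 80 -> R from 39
Insert 5: L from 99 -> L from 80 -> L from 39

In-order: [5, 39, 46, 80, 99]


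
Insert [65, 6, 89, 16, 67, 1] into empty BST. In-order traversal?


Insert 65: root
Insert 6: L from 65
Insert 89: R from 65
Insert 16: L from 65 -> R from 6
Insert 67: R from 65 -> L from 89
Insert 1: L from 65 -> L from 6

In-order: [1, 6, 16, 65, 67, 89]


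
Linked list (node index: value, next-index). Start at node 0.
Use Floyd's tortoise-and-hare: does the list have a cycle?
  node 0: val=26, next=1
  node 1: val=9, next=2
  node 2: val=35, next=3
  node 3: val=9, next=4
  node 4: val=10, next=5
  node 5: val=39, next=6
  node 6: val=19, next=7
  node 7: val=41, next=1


Floyd's tortoise (slow, +1) and hare (fast, +2):
  init: slow=0, fast=0
  step 1: slow=1, fast=2
  step 2: slow=2, fast=4
  step 3: slow=3, fast=6
  step 4: slow=4, fast=1
  step 5: slow=5, fast=3
  step 6: slow=6, fast=5
  step 7: slow=7, fast=7
  slow == fast at node 7: cycle detected

Cycle: yes


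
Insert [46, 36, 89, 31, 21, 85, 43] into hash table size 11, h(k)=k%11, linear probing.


Insert 46: h=2 -> slot 2
Insert 36: h=3 -> slot 3
Insert 89: h=1 -> slot 1
Insert 31: h=9 -> slot 9
Insert 21: h=10 -> slot 10
Insert 85: h=8 -> slot 8
Insert 43: h=10, 1 probes -> slot 0

Table: [43, 89, 46, 36, None, None, None, None, 85, 31, 21]


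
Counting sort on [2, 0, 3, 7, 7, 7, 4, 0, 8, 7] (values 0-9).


Input: [2, 0, 3, 7, 7, 7, 4, 0, 8, 7]
Counts: [2, 0, 1, 1, 1, 0, 0, 4, 1, 0]

Sorted: [0, 0, 2, 3, 4, 7, 7, 7, 7, 8]


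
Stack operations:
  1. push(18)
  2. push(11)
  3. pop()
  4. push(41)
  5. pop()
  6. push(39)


push(18) -> [18]
push(11) -> [18, 11]
pop()->11, [18]
push(41) -> [18, 41]
pop()->41, [18]
push(39) -> [18, 39]

Final stack: [18, 39]


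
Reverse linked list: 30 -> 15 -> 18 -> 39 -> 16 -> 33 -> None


Step 1: curr=30, set curr.next=prev(None) | reversed so far: 30
Step 2: curr=15, set curr.next=prev(30) | reversed so far: 15 -> 30
Step 3: curr=18, set curr.next=prev(15) | reversed so far: 18 -> 15 -> 30
Step 4: curr=39, set curr.next=prev(18) | reversed so far: 39 -> 18 -> 15 -> 30
Step 5: curr=16, set curr.next=prev(39) | reversed so far: 16 -> 39 -> 18 -> 15 -> 30
Step 6: curr=33, set curr.next=prev(16) | reversed so far: 33 -> 16 -> 39 -> 18 -> 15 -> 30

33 -> 16 -> 39 -> 18 -> 15 -> 30 -> None


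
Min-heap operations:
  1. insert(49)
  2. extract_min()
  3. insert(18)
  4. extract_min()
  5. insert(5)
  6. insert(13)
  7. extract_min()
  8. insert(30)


insert(49) -> [49]
extract_min()->49, []
insert(18) -> [18]
extract_min()->18, []
insert(5) -> [5]
insert(13) -> [5, 13]
extract_min()->5, [13]
insert(30) -> [13, 30]

Final heap: [13, 30]


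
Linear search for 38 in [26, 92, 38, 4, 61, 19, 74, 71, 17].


i=0: 26!=38
i=1: 92!=38
i=2: 38==38 found!

Found at 2, 3 comps


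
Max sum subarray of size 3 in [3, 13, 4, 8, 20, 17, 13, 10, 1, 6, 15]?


[0:3]: 20
[1:4]: 25
[2:5]: 32
[3:6]: 45
[4:7]: 50
[5:8]: 40
[6:9]: 24
[7:10]: 17
[8:11]: 22

Max: 50 at [4:7]


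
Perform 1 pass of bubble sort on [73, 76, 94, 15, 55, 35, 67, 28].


Initial: [73, 76, 94, 15, 55, 35, 67, 28]
Pass 1: [73, 76, 15, 55, 35, 67, 28, 94] (5 swaps)

After 1 pass: [73, 76, 15, 55, 35, 67, 28, 94]


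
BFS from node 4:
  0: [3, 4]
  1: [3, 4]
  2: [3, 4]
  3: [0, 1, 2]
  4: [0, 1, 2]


Visit 4, enqueue [0, 1, 2]
Visit 0, enqueue [3]
Visit 1, enqueue []
Visit 2, enqueue []
Visit 3, enqueue []

BFS order: [4, 0, 1, 2, 3]


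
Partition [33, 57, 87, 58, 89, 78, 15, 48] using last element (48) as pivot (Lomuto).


Pivot: 48
  33 <= 48: advance i (no swap)
  15 <= 48: swap -> [33, 15, 87, 58, 89, 78, 57, 48]
Place pivot at 2: [33, 15, 48, 58, 89, 78, 57, 87]

Partitioned: [33, 15, 48, 58, 89, 78, 57, 87]


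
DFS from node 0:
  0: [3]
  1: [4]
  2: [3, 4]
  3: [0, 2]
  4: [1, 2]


Visit 0, push [3]
Visit 3, push [2]
Visit 2, push [4]
Visit 4, push [1]
Visit 1, push []

DFS order: [0, 3, 2, 4, 1]


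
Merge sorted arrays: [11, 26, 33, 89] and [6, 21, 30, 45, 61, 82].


Take 6 from B
Take 11 from A
Take 21 from B
Take 26 from A
Take 30 from B
Take 33 from A
Take 45 from B
Take 61 from B
Take 82 from B

Merged: [6, 11, 21, 26, 30, 33, 45, 61, 82, 89]


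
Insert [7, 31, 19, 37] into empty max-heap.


Insert 7: [7]
Insert 31: [31, 7]
Insert 19: [31, 7, 19]
Insert 37: [37, 31, 19, 7]

Final heap: [37, 31, 19, 7]


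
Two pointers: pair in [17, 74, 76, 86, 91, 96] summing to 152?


lo=0(17)+hi=5(96)=113
lo=1(74)+hi=5(96)=170
lo=1(74)+hi=4(91)=165
lo=1(74)+hi=3(86)=160
lo=1(74)+hi=2(76)=150

No pair found


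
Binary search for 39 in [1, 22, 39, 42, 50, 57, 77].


Step 1: lo=0, hi=6, mid=3, val=42
Step 2: lo=0, hi=2, mid=1, val=22
Step 3: lo=2, hi=2, mid=2, val=39

Found at index 2


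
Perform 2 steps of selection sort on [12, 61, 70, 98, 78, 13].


Initial: [12, 61, 70, 98, 78, 13]
Step 1: min=12 at 0
  Swap: [12, 61, 70, 98, 78, 13]
Step 2: min=13 at 5
  Swap: [12, 13, 70, 98, 78, 61]

After 2 steps: [12, 13, 70, 98, 78, 61]


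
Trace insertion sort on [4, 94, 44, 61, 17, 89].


Initial: [4, 94, 44, 61, 17, 89]
Insert 94: [4, 94, 44, 61, 17, 89]
Insert 44: [4, 44, 94, 61, 17, 89]
Insert 61: [4, 44, 61, 94, 17, 89]
Insert 17: [4, 17, 44, 61, 94, 89]
Insert 89: [4, 17, 44, 61, 89, 94]

Sorted: [4, 17, 44, 61, 89, 94]


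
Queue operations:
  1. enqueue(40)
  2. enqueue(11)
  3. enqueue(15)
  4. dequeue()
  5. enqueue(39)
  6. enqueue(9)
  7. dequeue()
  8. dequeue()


enqueue(40) -> [40]
enqueue(11) -> [40, 11]
enqueue(15) -> [40, 11, 15]
dequeue()->40, [11, 15]
enqueue(39) -> [11, 15, 39]
enqueue(9) -> [11, 15, 39, 9]
dequeue()->11, [15, 39, 9]
dequeue()->15, [39, 9]

Final queue: [39, 9]


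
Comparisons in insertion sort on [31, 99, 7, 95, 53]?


Algorithm: insertion sort
Input: [31, 99, 7, 95, 53]
Sorted: [7, 31, 53, 95, 99]

8


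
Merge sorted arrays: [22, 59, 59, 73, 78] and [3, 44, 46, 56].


Take 3 from B
Take 22 from A
Take 44 from B
Take 46 from B
Take 56 from B

Merged: [3, 22, 44, 46, 56, 59, 59, 73, 78]


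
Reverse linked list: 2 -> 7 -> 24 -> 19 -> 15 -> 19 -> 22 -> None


Step 1: curr=2, set curr.next=prev(None) | reversed so far: 2
Step 2: curr=7, set curr.next=prev(2) | reversed so far: 7 -> 2
Step 3: curr=24, set curr.next=prev(7) | reversed so far: 24 -> 7 -> 2
Step 4: curr=19, set curr.next=prev(24) | reversed so far: 19 -> 24 -> 7 -> 2
Step 5: curr=15, set curr.next=prev(19) | reversed so far: 15 -> 19 -> 24 -> 7 -> 2
Step 6: curr=19, set curr.next=prev(15) | reversed so far: 19 -> 15 -> 19 -> 24 -> 7 -> 2
Step 7: curr=22, set curr.next=prev(19) | reversed so far: 22 -> 19 -> 15 -> 19 -> 24 -> 7 -> 2

22 -> 19 -> 15 -> 19 -> 24 -> 7 -> 2 -> None


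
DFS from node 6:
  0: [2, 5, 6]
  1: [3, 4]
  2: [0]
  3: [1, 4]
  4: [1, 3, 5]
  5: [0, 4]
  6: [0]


Visit 6, push [0]
Visit 0, push [5, 2]
Visit 2, push []
Visit 5, push [4]
Visit 4, push [3, 1]
Visit 1, push [3]
Visit 3, push []

DFS order: [6, 0, 2, 5, 4, 1, 3]


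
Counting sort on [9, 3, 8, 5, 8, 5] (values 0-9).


Input: [9, 3, 8, 5, 8, 5]
Counts: [0, 0, 0, 1, 0, 2, 0, 0, 2, 1]

Sorted: [3, 5, 5, 8, 8, 9]


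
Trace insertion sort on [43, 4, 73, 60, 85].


Initial: [43, 4, 73, 60, 85]
Insert 4: [4, 43, 73, 60, 85]
Insert 73: [4, 43, 73, 60, 85]
Insert 60: [4, 43, 60, 73, 85]
Insert 85: [4, 43, 60, 73, 85]

Sorted: [4, 43, 60, 73, 85]


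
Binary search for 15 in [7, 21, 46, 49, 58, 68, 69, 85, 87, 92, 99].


Step 1: lo=0, hi=10, mid=5, val=68
Step 2: lo=0, hi=4, mid=2, val=46
Step 3: lo=0, hi=1, mid=0, val=7
Step 4: lo=1, hi=1, mid=1, val=21

Not found


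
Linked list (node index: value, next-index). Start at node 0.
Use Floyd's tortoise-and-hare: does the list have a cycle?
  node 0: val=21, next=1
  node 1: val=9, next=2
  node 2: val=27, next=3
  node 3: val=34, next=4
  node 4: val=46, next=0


Floyd's tortoise (slow, +1) and hare (fast, +2):
  init: slow=0, fast=0
  step 1: slow=1, fast=2
  step 2: slow=2, fast=4
  step 3: slow=3, fast=1
  step 4: slow=4, fast=3
  step 5: slow=0, fast=0
  slow == fast at node 0: cycle detected

Cycle: yes


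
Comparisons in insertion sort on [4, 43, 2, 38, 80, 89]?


Algorithm: insertion sort
Input: [4, 43, 2, 38, 80, 89]
Sorted: [2, 4, 38, 43, 80, 89]

7


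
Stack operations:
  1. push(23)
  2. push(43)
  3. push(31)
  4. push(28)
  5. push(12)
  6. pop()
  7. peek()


push(23) -> [23]
push(43) -> [23, 43]
push(31) -> [23, 43, 31]
push(28) -> [23, 43, 31, 28]
push(12) -> [23, 43, 31, 28, 12]
pop()->12, [23, 43, 31, 28]
peek()->28

Final stack: [23, 43, 31, 28]


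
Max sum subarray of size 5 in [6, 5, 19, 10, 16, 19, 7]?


[0:5]: 56
[1:6]: 69
[2:7]: 71

Max: 71 at [2:7]


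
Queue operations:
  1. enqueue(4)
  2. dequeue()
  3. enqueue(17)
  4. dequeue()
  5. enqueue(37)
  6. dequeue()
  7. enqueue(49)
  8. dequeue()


enqueue(4) -> [4]
dequeue()->4, []
enqueue(17) -> [17]
dequeue()->17, []
enqueue(37) -> [37]
dequeue()->37, []
enqueue(49) -> [49]
dequeue()->49, []

Final queue: []


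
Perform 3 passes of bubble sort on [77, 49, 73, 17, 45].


Initial: [77, 49, 73, 17, 45]
Pass 1: [49, 73, 17, 45, 77] (4 swaps)
Pass 2: [49, 17, 45, 73, 77] (2 swaps)
Pass 3: [17, 45, 49, 73, 77] (2 swaps)

After 3 passes: [17, 45, 49, 73, 77]
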